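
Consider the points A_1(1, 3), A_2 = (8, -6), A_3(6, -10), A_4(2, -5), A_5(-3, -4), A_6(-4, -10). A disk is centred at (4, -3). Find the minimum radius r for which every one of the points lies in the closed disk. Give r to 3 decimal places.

The required radius is the distance from (4, -3) to the farthest point.
Squared distances: 45, 25, 53, 8, 50, 113.
Maximum is 113, attained at A_6.
r = √113 ≈ 10.630.

10.630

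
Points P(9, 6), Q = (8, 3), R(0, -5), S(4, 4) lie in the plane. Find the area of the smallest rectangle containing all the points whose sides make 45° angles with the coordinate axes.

50

In coordinates u = x + y, v = x − y the rectangle is axis-aligned; the map (x,y)→(u,v) scales areas by 2.
u-values: 15, 11, -5, 8; range = 15 − (-5) = 20.
v-values: 3, 5, 5, 0; range = 5 − 0 = 5.
Area = (20 × 5) / 2 = 50.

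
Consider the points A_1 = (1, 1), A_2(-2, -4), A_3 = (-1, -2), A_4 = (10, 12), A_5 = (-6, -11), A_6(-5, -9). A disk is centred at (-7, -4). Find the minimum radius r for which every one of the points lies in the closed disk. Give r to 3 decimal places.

The required radius is the distance from (-7, -4) to the farthest point.
Squared distances: 89, 25, 40, 545, 50, 29.
Maximum is 545, attained at A_4.
r = √545 ≈ 23.345.

23.345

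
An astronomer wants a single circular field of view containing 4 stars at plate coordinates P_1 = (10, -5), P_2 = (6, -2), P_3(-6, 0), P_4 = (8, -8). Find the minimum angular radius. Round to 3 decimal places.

By Welzl's lemma the MEC is supported by two points (diametrically opposite) or three points (on a circumcircle).
The farthest pair is P_1–P_3 with squared distance 281. The circle on this segment as diameter has centre (2, -2.5) and r² = 281/4 = 70.25.
Check P_2: distance² to centre = 16.25 ≤ 70.25, so it lies inside.
All remaining points lie in this disk, and no smaller disk contains both endpoints, so this is the minimum enclosing circle.
r = √(70.25) ≈ 8.382.

8.382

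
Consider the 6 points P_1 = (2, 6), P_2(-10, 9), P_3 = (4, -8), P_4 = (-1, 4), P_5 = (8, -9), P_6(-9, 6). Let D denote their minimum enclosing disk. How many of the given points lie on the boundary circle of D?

2

The farthest pair is P_2–P_5 with squared distance 648. The circle on this segment as diameter has centre (-1, 0) and r² = 648/4 = 162.
Check P_1: distance² to centre = 45 ≤ 162, so it lies inside.
All remaining points lie in this disk, and no smaller disk contains both endpoints, so this is the minimum enclosing circle.
The points at distance exactly r from the centre are P_2, P_5 — 2 points.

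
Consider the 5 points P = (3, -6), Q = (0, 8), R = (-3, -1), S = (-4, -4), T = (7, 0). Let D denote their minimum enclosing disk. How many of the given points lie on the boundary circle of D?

The minimum enclosing circle of a finite set is fixed by two of the points (as a diameter) or three (as a circumcircle).
The minimum enclosing circle is determined by three boundary points: P, Q, S.
Their circumcentre is (55/46, 43/46) with r² = 54325/1058.
The farthest remaining point T is at distance² 36569/1058 ≤ 54325/1058.
The points at distance exactly r from the centre are P, Q, S — 3 points.

3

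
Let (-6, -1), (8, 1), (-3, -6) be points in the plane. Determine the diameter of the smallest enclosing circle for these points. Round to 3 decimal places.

14.147

Call the three points A, B, C in the order given.
Side lengths²: AB² = 200, AC² = 34, BC² = 170.
Since AB² = 200 < 170 + 34 = 204, the triangle is acute, so the smallest enclosing circle is the circumcircle.
Circumcentre = (39/38, -7/38), r² = 36125/722.
Diameter = 2r = 2√(36125/722) ≈ 14.147.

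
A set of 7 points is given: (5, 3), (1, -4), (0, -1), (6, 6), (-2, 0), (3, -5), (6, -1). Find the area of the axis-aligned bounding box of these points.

88

x ranges over [-2, 6], width 8.
y ranges over [-5, 6], height 11.
Area = 8 × 11 = 88.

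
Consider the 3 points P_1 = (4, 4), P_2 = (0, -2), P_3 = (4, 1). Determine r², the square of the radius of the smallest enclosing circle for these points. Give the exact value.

13

Side lengths²: P_1P_2² = 52, P_1P_3² = 9, P_2P_3² = 25.
Since P_1P_2² = 52 ≥ 25 + 9 = 34, the angle opposite P_1P_2 is not acute, so the smallest enclosing circle has P_1P_2 as diameter.
Centre = midpoint of P_1P_2 = (2, 1), r² = 52/4 = 13.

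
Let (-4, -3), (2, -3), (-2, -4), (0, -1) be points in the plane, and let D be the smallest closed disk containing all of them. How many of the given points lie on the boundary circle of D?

The minimum enclosing circle of a finite set is fixed by two of the points (as a diameter) or three (as a circumcircle).
The farthest pair is (-4, -3)–(2, -3) with squared distance 36. The circle on this segment as diameter has centre (-1, -3) and r² = 36/4 = 9.
Check (-2, -4): distance² to centre = 2 ≤ 9, so it lies inside.
All remaining points lie in this disk, and no smaller disk contains both endpoints, so this is the minimum enclosing circle.
The points at distance exactly r from the centre are (-4, -3), (2, -3) — 2 points.

2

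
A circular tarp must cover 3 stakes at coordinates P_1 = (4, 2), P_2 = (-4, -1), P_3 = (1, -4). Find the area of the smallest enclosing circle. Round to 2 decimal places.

Side lengths²: P_1P_2² = 73, P_1P_3² = 45, P_2P_3² = 34.
Since P_1P_2² = 73 < 45 + 34 = 79, the triangle is acute, so the smallest enclosing circle is the circumcircle.
Circumcentre = (3/26, 5/26), r² = 6205/338.
Area = π·r² = π·6205/338 ≈ 57.67.

57.67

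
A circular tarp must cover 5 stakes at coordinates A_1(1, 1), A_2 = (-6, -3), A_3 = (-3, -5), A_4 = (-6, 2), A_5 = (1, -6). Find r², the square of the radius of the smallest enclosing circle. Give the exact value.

The farthest pair is A_4–A_5 with squared distance 113. The circle on this segment as diameter has centre (-2.5, -2) and r² = 113/4 = 28.25.
Check A_1: distance² to centre = 21.25 ≤ 28.25, so it lies inside.
All remaining points lie in this disk, and no smaller disk contains both endpoints, so this is the minimum enclosing circle.

28.25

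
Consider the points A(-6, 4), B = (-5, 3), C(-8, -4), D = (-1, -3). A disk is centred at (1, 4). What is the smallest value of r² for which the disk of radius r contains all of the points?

The required radius is the distance from (1, 4) to the farthest point.
Squared distances: 49, 37, 145, 53.
Maximum is 145, attained at C.

145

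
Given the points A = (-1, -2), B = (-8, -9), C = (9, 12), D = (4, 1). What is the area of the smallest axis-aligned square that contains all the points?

The bounding box has width 17 and height 21.
An axis-aligned square enclosing the set must have side ≥ max(width, height).
So the minimum side is max(17, 21) = 21.
Area = 21² = 441.

441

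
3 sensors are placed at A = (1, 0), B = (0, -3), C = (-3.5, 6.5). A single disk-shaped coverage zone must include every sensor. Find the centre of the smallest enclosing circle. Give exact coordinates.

Side lengths²: AB² = 10, AC² = 62.5, BC² = 102.5.
Since BC² = 102.5 ≥ 62.5 + 10 = 72.5, the angle opposite BC is not acute, so the smallest enclosing circle has BC as diameter.
Centre = midpoint of BC = (-1.75, 1.75), r² = 102.5/4 = 25.625.
Centre = (-1.75, 1.75).

(-1.75, 1.75)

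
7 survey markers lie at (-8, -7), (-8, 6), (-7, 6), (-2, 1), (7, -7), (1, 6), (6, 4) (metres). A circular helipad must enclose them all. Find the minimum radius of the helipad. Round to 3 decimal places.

9.925

The minimum enclosing circle of a finite set is fixed by two of the points (as a diameter) or three (as a circumcircle).
The farthest pair is (-8, 6)–(7, -7) with squared distance 394. The circle on this segment as diameter has centre (-0.5, -0.5) and r² = 394/4 = 98.5.
Check (-8, -7): distance² to centre = 98.5 ≤ 98.5, so it lies inside.
All remaining points lie in this disk, and no smaller disk contains both endpoints, so this is the minimum enclosing circle.
r = √(98.5) ≈ 9.925.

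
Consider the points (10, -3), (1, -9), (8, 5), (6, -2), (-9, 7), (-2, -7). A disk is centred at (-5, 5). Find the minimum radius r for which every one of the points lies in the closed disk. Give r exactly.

17

The required radius is the distance from (-5, 5) to the farthest point.
Squared distances: 289, 232, 169, 170, 20, 153.
Maximum is 289, attained at (10, -3).
r = √289 = 17.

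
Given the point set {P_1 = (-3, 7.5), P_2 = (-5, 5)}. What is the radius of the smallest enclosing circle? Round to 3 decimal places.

1.601

The smallest circle enclosing two points has them as diameter endpoints.
Centre = midpoint = (-4, 6.25); r² = |P_1P_2|²/4 = 10.25/4 = 2.5625.
r = √(2.5625) ≈ 1.601.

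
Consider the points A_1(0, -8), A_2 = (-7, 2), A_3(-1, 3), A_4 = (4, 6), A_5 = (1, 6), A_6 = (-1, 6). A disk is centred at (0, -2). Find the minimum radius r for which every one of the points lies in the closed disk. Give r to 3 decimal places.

The required radius is the distance from (0, -2) to the farthest point.
Squared distances: 36, 65, 26, 80, 65, 65.
Maximum is 80, attained at A_4.
r = √80 ≈ 8.944.

8.944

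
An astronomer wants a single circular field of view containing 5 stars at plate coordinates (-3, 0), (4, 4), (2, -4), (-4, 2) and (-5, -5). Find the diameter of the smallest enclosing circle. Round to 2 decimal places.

12.73

By Welzl's lemma the MEC is supported by two points (diametrically opposite) or three points (on a circumcircle).
The farthest pair is (4, 4)–(-5, -5) with squared distance 162. The circle on this segment as diameter has centre (-0.5, -0.5) and r² = 162/4 = 40.5.
Check (-3, 0): distance² to centre = 6.5 ≤ 40.5, so it lies inside.
All remaining points lie in this disk, and no smaller disk contains both endpoints, so this is the minimum enclosing circle.
Diameter = 2r = 2√(40.5) ≈ 12.73.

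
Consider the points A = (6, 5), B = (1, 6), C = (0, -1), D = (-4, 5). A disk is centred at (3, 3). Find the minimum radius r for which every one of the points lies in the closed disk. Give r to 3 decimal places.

7.280

The required radius is the distance from (3, 3) to the farthest point.
Squared distances: 13, 13, 25, 53.
Maximum is 53, attained at D.
r = √53 ≈ 7.280.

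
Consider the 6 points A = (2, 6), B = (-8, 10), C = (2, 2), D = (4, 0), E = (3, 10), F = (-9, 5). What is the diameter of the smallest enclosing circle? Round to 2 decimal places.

15.62

By Welzl's lemma the MEC is supported by two points (diametrically opposite) or three points (on a circumcircle).
The farthest pair is B–D with squared distance 244. The circle on this segment as diameter has centre (-2, 5) and r² = 244/4 = 61.
Check A: distance² to centre = 17 ≤ 61, so it lies inside.
All remaining points lie in this disk, and no smaller disk contains both endpoints, so this is the minimum enclosing circle.
Diameter = 2r = 2√61 ≈ 15.62.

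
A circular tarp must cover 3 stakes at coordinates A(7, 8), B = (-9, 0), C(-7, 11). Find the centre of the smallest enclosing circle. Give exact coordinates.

(-1.125, 4.25)

Side lengths²: AB² = 320, AC² = 205, BC² = 125.
Since AB² = 320 < 205 + 125 = 330, the triangle is acute, so the smallest enclosing circle is the circumcircle.
Circumcentre = (-1.125, 4.25), r² = 80.078125.
Centre = (-1.125, 4.25).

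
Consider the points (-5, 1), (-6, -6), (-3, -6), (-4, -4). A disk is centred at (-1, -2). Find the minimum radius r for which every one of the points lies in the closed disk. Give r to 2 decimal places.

6.40

The required radius is the distance from (-1, -2) to the farthest point.
Squared distances: 25, 41, 20, 13.
Maximum is 41, attained at (-6, -6).
r = √41 ≈ 6.40.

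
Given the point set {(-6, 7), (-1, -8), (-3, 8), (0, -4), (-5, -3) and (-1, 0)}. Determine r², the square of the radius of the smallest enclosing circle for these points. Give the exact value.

By Welzl's lemma the MEC is supported by two points (diametrically opposite) or three points (on a circumcircle).
The farthest pair is (-1, -8)–(-3, 8) with squared distance 260. The circle on this segment as diameter has centre (-2, 0) and r² = 260/4 = 65.
Check (-6, 7): distance² to centre = 65 ≤ 65, so it lies inside.
All remaining points lie in this disk, and no smaller disk contains both endpoints, so this is the minimum enclosing circle.

65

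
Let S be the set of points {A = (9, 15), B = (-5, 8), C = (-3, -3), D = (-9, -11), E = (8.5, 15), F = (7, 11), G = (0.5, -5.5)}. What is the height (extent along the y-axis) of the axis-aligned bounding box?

max y = 15, min y = -11, so height = 26.

26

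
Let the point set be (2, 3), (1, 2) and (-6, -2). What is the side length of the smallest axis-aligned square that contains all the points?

8

The bounding box has width 8 and height 5.
An axis-aligned square enclosing the set must have side ≥ max(width, height).
So the minimum side is max(8, 5) = 8.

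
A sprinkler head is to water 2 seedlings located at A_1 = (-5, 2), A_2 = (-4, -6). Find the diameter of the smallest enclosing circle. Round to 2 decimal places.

8.06

The smallest circle enclosing two points has them as diameter endpoints.
Centre = midpoint = (-4.5, -2); r² = |A_1A_2|²/4 = 65/4 = 16.25.
Diameter = 2r = 2√(16.25) ≈ 8.06.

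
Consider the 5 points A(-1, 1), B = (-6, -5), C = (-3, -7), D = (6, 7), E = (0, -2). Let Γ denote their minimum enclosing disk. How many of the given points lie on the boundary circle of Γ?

3

By Welzl's lemma the MEC is supported by two points (diametrically opposite) or three points (on a circumcircle).
The minimum enclosing circle is determined by three boundary points: B, C, D.
Their circumcentre is (0.1, 0.9) with r² = 72.02.
The farthest remaining point E is at distance² 8.42 ≤ 72.02.
The points at distance exactly r from the centre are B, C, D — 3 points.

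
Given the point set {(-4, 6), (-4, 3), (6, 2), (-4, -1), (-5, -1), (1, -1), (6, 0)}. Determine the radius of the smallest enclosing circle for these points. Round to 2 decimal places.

5.99

The minimum enclosing circle is determined by three boundary points: (-4, 6), (-5, -1), (6, 0).
Their circumcentre is (11/38, 69/38) with r² = 25925/722.
The farthest remaining point (6, 2) is at distance² 23569/722 ≤ 25925/722.
r = √(25925/722) ≈ 5.99.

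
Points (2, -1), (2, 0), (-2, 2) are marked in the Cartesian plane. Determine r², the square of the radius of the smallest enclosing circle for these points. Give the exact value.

Call the three points A, B, C in the order given.
Side lengths²: AB² = 1, AC² = 25, BC² = 20.
Since AC² = 25 ≥ 20 + 1 = 21, the angle opposite AC is not acute, so the smallest enclosing circle has AC as diameter.
Centre = midpoint of AC = (0, 0.5), r² = 25/4 = 6.25.

6.25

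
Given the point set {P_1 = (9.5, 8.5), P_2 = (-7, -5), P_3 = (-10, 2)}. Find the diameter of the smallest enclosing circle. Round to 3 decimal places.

Side lengths²: P_1P_2² = 454.5, P_1P_3² = 422.5, P_2P_3² = 58.
Since P_1P_2² = 454.5 < 422.5 + 58 = 480.5, the triangle is acute, so the smallest enclosing circle is the circumcircle.
Circumcentre = (0.6875, 2.4375), r² = 114.4140625.
Diameter = 2r = 2√(114.4140625) ≈ 21.393.

21.393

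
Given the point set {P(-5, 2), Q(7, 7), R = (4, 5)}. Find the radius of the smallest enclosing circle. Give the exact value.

Side lengths²: PQ² = 169, PR² = 90, QR² = 13.
Since PQ² = 169 ≥ 90 + 13 = 103, the angle opposite PQ is not acute, so the smallest enclosing circle has PQ as diameter.
Centre = midpoint of PQ = (1, 4.5), r² = 169/4 = 42.25.
r = √(42.25) = 6.5.

6.5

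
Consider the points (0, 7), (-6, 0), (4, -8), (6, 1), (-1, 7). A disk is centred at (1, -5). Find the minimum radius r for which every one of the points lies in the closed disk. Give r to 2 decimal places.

12.17

The required radius is the distance from (1, -5) to the farthest point.
Squared distances: 145, 74, 18, 61, 148.
Maximum is 148, attained at (-1, 7).
r = √148 ≈ 12.17.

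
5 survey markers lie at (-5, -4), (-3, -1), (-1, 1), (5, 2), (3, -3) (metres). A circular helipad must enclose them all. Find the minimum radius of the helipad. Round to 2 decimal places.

5.83

The minimum enclosing circle of a finite set is fixed by two of the points (as a diameter) or three (as a circumcircle).
The farthest pair is (-5, -4)–(5, 2) with squared distance 136. The circle on this segment as diameter has centre (0, -1) and r² = 136/4 = 34.
Check (-3, -1): distance² to centre = 9 ≤ 34, so it lies inside.
All remaining points lie in this disk, and no smaller disk contains both endpoints, so this is the minimum enclosing circle.
r = √34 ≈ 5.83.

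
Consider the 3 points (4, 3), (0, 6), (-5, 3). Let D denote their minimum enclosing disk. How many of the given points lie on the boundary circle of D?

Call the three points A, B, C in the order given.
Side lengths²: AB² = 25, AC² = 81, BC² = 34.
Since AC² = 81 ≥ 34 + 25 = 59, the angle opposite AC is not acute, so the smallest enclosing circle has AC as diameter.
Centre = midpoint of AC = (-0.5, 3), r² = 81/4 = 20.25.
The points at distance exactly r from the centre are (4, 3), (-5, 3) — 2 points.

2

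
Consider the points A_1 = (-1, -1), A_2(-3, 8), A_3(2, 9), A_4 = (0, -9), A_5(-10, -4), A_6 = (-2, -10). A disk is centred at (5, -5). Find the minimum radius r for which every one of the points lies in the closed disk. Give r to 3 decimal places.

15.264

The required radius is the distance from (5, -5) to the farthest point.
Squared distances: 52, 233, 205, 41, 226, 74.
Maximum is 233, attained at A_2.
r = √233 ≈ 15.264.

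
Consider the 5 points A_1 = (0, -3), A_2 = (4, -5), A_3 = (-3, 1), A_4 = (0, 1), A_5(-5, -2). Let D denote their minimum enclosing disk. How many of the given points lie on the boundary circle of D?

3

The minimum enclosing circle of a finite set is fixed by two of the points (as a diameter) or three (as a circumcircle).
The minimum enclosing circle is determined by three boundary points: A_2, A_3, A_5.
Their circumcentre is (-7/22, -65/22) with r² = 5525/242.
The farthest remaining point A_4 is at distance² 3809/242 ≤ 5525/242.
The points at distance exactly r from the centre are A_2, A_3, A_5 — 3 points.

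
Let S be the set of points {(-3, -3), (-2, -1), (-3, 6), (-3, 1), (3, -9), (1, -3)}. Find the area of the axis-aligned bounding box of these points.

x ranges over [-3, 3], width 6.
y ranges over [-9, 6], height 15.
Area = 6 × 15 = 90.

90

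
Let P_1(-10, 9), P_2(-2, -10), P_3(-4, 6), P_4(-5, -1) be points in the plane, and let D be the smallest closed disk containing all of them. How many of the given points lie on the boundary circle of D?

The farthest pair is P_1–P_2 with squared distance 425. The circle on this segment as diameter has centre (-6, -0.5) and r² = 425/4 = 106.25.
Check P_3: distance² to centre = 46.25 ≤ 106.25, so it lies inside.
All remaining points lie in this disk, and no smaller disk contains both endpoints, so this is the minimum enclosing circle.
The points at distance exactly r from the centre are P_1, P_2 — 2 points.

2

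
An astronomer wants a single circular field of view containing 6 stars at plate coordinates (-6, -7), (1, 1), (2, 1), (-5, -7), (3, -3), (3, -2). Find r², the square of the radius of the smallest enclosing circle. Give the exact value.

32

By Welzl's lemma the MEC is supported by two points (diametrically opposite) or three points (on a circumcircle).
The farthest pair is (-6, -7)–(2, 1) with squared distance 128. The circle on this segment as diameter has centre (-2, -3) and r² = 128/4 = 32.
Check (1, 1): distance² to centre = 25 ≤ 32, so it lies inside.
All remaining points lie in this disk, and no smaller disk contains both endpoints, so this is the minimum enclosing circle.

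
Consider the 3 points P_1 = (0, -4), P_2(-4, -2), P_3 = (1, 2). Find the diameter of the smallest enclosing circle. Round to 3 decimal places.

Side lengths²: P_1P_2² = 20, P_1P_3² = 37, P_2P_3² = 41.
Since P_2P_3² = 41 < 37 + 20 = 57, the triangle is acute, so the smallest enclosing circle is the circumcircle.
Circumcentre = (-23/26, -10/13), r² = 7585/676.
Diameter = 2r = 2√(7585/676) ≈ 6.699.

6.699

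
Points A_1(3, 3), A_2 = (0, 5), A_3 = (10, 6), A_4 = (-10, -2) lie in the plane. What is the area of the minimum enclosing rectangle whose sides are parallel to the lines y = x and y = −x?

168

In coordinates u = x + y, v = x − y the rectangle is axis-aligned; the map (x,y)→(u,v) scales areas by 2.
u-values: 6, 5, 16, -12; range = 16 − (-12) = 28.
v-values: 0, -5, 4, -8; range = 4 − (-8) = 12.
Area = (28 × 12) / 2 = 168.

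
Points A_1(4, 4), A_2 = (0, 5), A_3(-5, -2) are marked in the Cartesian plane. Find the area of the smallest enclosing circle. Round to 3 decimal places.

91.892

Side lengths²: A_1A_2² = 17, A_1A_3² = 117, A_2A_3² = 74.
Since A_1A_3² = 117 ≥ 74 + 17 = 91, the angle opposite A_1A_3 is not acute, so the smallest enclosing circle has A_1A_3 as diameter.
Centre = midpoint of A_1A_3 = (-0.5, 1), r² = 117/4 = 29.25.
Area = π·r² = π·29.25 ≈ 91.892.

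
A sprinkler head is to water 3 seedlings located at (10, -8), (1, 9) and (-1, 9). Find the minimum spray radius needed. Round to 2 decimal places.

Call the three points A, B, C in the order given.
Side lengths²: AB² = 370, AC² = 410, BC² = 4.
Since AC² = 410 ≥ 370 + 4 = 374, the angle opposite AC is not acute, so the smallest enclosing circle has AC as diameter.
Centre = midpoint of AC = (4.5, 0.5), r² = 410/4 = 102.5.
r = √(102.5) ≈ 10.12.

10.12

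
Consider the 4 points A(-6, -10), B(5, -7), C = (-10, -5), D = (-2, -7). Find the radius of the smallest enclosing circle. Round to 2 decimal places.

By Welzl's lemma the MEC is supported by two points (diametrically opposite) or three points (on a circumcircle).
The farthest pair is B–C with squared distance 229. The circle on this segment as diameter has centre (-2.5, -6) and r² = 229/4 = 57.25.
Check A: distance² to centre = 28.25 ≤ 57.25, so it lies inside.
All remaining points lie in this disk, and no smaller disk contains both endpoints, so this is the minimum enclosing circle.
r = √(57.25) ≈ 7.57.

7.57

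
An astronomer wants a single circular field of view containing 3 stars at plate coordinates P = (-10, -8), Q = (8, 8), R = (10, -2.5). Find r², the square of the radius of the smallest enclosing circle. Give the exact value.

145

Side lengths²: PQ² = 580, PR² = 430.25, QR² = 114.25.
Since PQ² = 580 ≥ 430.25 + 114.25 = 544.5, the angle opposite PQ is not acute, so the smallest enclosing circle has PQ as diameter.
Centre = midpoint of PQ = (-1, 0), r² = 580/4 = 145.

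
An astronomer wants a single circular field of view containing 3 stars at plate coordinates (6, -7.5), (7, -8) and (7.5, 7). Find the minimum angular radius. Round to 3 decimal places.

Call the three points A, B, C in the order given.
Side lengths²: AB² = 1.25, AC² = 212.5, BC² = 225.25.
Since BC² = 225.25 ≥ 212.5 + 1.25 = 213.75, the angle opposite BC is not acute, so the smallest enclosing circle has BC as diameter.
Centre = midpoint of BC = (7.25, -0.5), r² = 225.25/4 = 56.3125.
r = √(56.3125) ≈ 7.504.

7.504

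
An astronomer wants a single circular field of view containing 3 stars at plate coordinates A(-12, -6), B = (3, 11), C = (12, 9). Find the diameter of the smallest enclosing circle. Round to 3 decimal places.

Side lengths²: AB² = 514, AC² = 801, BC² = 85.
Since AC² = 801 ≥ 514 + 85 = 599, the angle opposite AC is not acute, so the smallest enclosing circle has AC as diameter.
Centre = midpoint of AC = (0, 1.5), r² = 801/4 = 200.25.
Diameter = 2r = 2√(200.25) ≈ 28.302.

28.302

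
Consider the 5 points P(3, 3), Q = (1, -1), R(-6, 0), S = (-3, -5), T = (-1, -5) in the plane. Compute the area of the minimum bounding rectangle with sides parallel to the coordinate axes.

72

x ranges over [-6, 3], width 9.
y ranges over [-5, 3], height 8.
Area = 9 × 8 = 72.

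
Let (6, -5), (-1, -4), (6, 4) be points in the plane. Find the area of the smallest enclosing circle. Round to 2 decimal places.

Call the three points A, B, C in the order given.
Side lengths²: AB² = 50, AC² = 81, BC² = 113.
Since BC² = 113 < 81 + 50 = 131, the triangle is acute, so the smallest enclosing circle is the circumcircle.
Circumcentre = (43/14, -0.5), r² = 2825/98.
Area = π·r² = π·2825/98 ≈ 90.56.

90.56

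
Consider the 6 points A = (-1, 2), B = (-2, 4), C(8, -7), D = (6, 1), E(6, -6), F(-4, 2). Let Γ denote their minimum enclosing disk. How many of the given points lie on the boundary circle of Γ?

3

The minimum enclosing circle of a finite set is fixed by two of the points (as a diameter) or three (as a circumcircle).
The minimum enclosing circle is determined by three boundary points: B, C, F.
Their circumcentre is (31/14, -31/14) with r² = 5525/98.
The farthest remaining point E is at distance² 2809/98 ≤ 5525/98.
The points at distance exactly r from the centre are B, C, F — 3 points.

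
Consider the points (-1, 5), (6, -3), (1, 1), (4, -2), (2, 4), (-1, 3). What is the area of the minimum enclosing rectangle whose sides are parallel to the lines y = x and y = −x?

In coordinates u = x + y, v = x − y the rectangle is axis-aligned; the map (x,y)→(u,v) scales areas by 2.
u-values: 4, 3, 2, 2, 6, 2; range = 6 − 2 = 4.
v-values: -6, 9, 0, 6, -2, -4; range = 9 − (-6) = 15.
Area = (4 × 15) / 2 = 30.

30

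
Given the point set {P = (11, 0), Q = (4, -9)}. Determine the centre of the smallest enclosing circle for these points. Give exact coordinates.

(7.5, -4.5)

The smallest circle enclosing two points has them as diameter endpoints.
Centre = midpoint = (7.5, -4.5); r² = |PQ|²/4 = 130/4 = 32.5.
Centre = (7.5, -4.5).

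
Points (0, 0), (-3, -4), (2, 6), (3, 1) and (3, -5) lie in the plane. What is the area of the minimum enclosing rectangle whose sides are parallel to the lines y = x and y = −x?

90

In coordinates u = x + y, v = x − y the rectangle is axis-aligned; the map (x,y)→(u,v) scales areas by 2.
u-values: 0, -7, 8, 4, -2; range = 8 − (-7) = 15.
v-values: 0, 1, -4, 2, 8; range = 8 − (-4) = 12.
Area = (15 × 12) / 2 = 90.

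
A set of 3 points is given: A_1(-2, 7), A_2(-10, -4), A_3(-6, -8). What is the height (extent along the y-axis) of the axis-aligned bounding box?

max y = 7, min y = -8, so height = 15.

15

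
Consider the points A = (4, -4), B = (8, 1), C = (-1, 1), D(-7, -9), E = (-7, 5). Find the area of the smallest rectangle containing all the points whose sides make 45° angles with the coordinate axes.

In coordinates u = x + y, v = x − y the rectangle is axis-aligned; the map (x,y)→(u,v) scales areas by 2.
u-values: 0, 9, 0, -16, -2; range = 9 − (-16) = 25.
v-values: 8, 7, -2, 2, -12; range = 8 − (-12) = 20.
Area = (25 × 20) / 2 = 250.

250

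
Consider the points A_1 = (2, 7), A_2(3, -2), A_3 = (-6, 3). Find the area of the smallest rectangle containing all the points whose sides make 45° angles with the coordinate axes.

In coordinates u = x + y, v = x − y the rectangle is axis-aligned; the map (x,y)→(u,v) scales areas by 2.
u-values: 9, 1, -3; range = 9 − (-3) = 12.
v-values: -5, 5, -9; range = 5 − (-9) = 14.
Area = (12 × 14) / 2 = 84.

84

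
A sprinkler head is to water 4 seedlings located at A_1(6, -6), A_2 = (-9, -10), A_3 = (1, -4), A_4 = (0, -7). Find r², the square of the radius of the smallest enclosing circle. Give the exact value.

By Welzl's lemma the MEC is supported by two points (diametrically opposite) or three points (on a circumcircle).
The farthest pair is A_1–A_2 with squared distance 241. The circle on this segment as diameter has centre (-1.5, -8) and r² = 241/4 = 60.25.
Check A_3: distance² to centre = 22.25 ≤ 60.25, so it lies inside.
All remaining points lie in this disk, and no smaller disk contains both endpoints, so this is the minimum enclosing circle.

60.25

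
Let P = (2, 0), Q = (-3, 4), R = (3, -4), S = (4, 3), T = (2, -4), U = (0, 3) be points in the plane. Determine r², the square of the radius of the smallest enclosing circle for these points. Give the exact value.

25

A smallest enclosing disk is always determined by at most three of the input points on its boundary.
The farthest pair is Q–R with squared distance 100. The circle on this segment as diameter has centre (0, 0) and r² = 100/4 = 25.
Check P: distance² to centre = 4 ≤ 25, so it lies inside.
All remaining points lie in this disk, and no smaller disk contains both endpoints, so this is the minimum enclosing circle.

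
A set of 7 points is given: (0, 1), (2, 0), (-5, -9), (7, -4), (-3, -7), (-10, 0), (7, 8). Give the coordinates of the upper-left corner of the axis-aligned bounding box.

x-range [-10, 7], y-range [-9, 8].
The upper-left corner is (-10, 8).

(-10, 8)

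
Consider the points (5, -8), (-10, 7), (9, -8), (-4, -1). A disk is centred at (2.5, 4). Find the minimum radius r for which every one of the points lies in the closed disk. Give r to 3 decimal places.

The required radius is the distance from (2.5, 4) to the farthest point.
Squared distances: 150.25, 165.25, 186.25, 67.25.
Maximum is 186.25, attained at (9, -8).
r = √(186.25) ≈ 13.647.

13.647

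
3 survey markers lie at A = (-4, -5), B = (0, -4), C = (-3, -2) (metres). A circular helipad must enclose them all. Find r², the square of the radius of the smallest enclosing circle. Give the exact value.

Side lengths²: AB² = 17, AC² = 10, BC² = 13.
Since AB² = 17 < 13 + 10 = 23, the triangle is acute, so the smallest enclosing circle is the circumcircle.
Circumcentre = (-47/22, -87/22), r² = 1105/242.

1105/242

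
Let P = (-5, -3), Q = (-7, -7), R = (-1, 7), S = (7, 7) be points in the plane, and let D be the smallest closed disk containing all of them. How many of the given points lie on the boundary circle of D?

2

By Welzl's lemma the MEC is supported by two points (diametrically opposite) or three points (on a circumcircle).
The farthest pair is Q–S with squared distance 392. The circle on this segment as diameter has centre (0, 0) and r² = 392/4 = 98.
Check P: distance² to centre = 34 ≤ 98, so it lies inside.
All remaining points lie in this disk, and no smaller disk contains both endpoints, so this is the minimum enclosing circle.
The points at distance exactly r from the centre are Q, S — 2 points.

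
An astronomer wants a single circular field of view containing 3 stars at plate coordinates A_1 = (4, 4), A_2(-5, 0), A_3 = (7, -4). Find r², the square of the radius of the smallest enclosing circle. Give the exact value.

35405/882

Side lengths²: A_1A_2² = 97, A_1A_3² = 73, A_2A_3² = 160.
Since A_2A_3² = 160 < 97 + 73 = 170, the triangle is acute, so the smallest enclosing circle is the circumcircle.
Circumcentre = (47/42, -23/14), r² = 35405/882.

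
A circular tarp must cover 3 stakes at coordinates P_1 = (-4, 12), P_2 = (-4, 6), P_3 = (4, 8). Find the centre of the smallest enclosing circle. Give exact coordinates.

(-0.5, 9)

Side lengths²: P_1P_2² = 36, P_1P_3² = 80, P_2P_3² = 68.
Since P_1P_3² = 80 < 68 + 36 = 104, the triangle is acute, so the smallest enclosing circle is the circumcircle.
Circumcentre = (-0.5, 9), r² = 21.25.
Centre = (-0.5, 9).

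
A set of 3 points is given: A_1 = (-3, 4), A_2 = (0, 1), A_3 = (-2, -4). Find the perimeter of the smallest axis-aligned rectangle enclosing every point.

Width = max x − min x = 0 − (-3) = 3.
Height = max y − min y = 4 − (-4) = 8.
Perimeter = 2(3 + 8) = 22.

22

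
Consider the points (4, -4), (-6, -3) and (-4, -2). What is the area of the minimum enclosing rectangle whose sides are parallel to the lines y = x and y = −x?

In coordinates u = x + y, v = x − y the rectangle is axis-aligned; the map (x,y)→(u,v) scales areas by 2.
u-values: 0, -9, -6; range = 0 − (-9) = 9.
v-values: 8, -3, -2; range = 8 − (-3) = 11.
Area = (9 × 11) / 2 = 49.5.

49.5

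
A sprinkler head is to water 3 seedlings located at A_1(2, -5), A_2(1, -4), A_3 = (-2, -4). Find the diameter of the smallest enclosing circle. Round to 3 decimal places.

Side lengths²: A_1A_2² = 2, A_1A_3² = 17, A_2A_3² = 9.
Since A_1A_3² = 17 ≥ 9 + 2 = 11, the angle opposite A_1A_3 is not acute, so the smallest enclosing circle has A_1A_3 as diameter.
Centre = midpoint of A_1A_3 = (0, -4.5), r² = 17/4 = 4.25.
Diameter = 2r = 2√(4.25) ≈ 4.123.

4.123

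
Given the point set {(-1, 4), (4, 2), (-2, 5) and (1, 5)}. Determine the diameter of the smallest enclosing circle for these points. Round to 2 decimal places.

6.71

A smallest enclosing disk is always determined by at most three of the input points on its boundary.
The farthest pair is (4, 2)–(-2, 5) with squared distance 45. The circle on this segment as diameter has centre (1, 3.5) and r² = 45/4 = 11.25.
Check (-1, 4): distance² to centre = 4.25 ≤ 11.25, so it lies inside.
All remaining points lie in this disk, and no smaller disk contains both endpoints, so this is the minimum enclosing circle.
Diameter = 2r = 2√(11.25) ≈ 6.71.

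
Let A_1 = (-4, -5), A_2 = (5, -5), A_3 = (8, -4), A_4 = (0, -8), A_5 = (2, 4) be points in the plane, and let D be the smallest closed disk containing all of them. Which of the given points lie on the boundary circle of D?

A_1, A_3, A_5

A smallest enclosing disk is always determined by at most three of the input points on its boundary.
The minimum enclosing circle is determined by three boundary points: A_1, A_3, A_5.
Their circumcentre is (31/17, -81/34) with r² = 47125/1156.
The farthest remaining point A_4 is at distance² 40325/1156 ≤ 47125/1156.
The points at distance exactly r from the centre are A_1, A_3, A_5 — 3 points.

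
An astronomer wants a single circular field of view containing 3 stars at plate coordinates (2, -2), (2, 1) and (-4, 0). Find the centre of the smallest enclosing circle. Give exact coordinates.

(-5/6, -0.5)

Call the three points A, B, C in the order given.
Side lengths²: AB² = 9, AC² = 40, BC² = 37.
Since AC² = 40 < 37 + 9 = 46, the triangle is acute, so the smallest enclosing circle is the circumcircle.
Circumcentre = (-5/6, -0.5), r² = 185/18.
Centre = (-5/6, -0.5).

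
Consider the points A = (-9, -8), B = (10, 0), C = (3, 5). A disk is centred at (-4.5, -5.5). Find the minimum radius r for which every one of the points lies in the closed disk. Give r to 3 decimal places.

15.508

The required radius is the distance from (-4.5, -5.5) to the farthest point.
Squared distances: 26.5, 240.5, 166.5.
Maximum is 240.5, attained at B.
r = √(240.5) ≈ 15.508.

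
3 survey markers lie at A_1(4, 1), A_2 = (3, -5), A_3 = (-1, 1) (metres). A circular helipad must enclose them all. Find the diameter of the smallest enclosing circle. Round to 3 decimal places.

Side lengths²: A_1A_2² = 37, A_1A_3² = 25, A_2A_3² = 52.
Since A_2A_3² = 52 < 37 + 25 = 62, the triangle is acute, so the smallest enclosing circle is the circumcircle.
Circumcentre = (1.5, -5/3), r² = 481/36.
Diameter = 2r = 2√(481/36) ≈ 7.311.

7.311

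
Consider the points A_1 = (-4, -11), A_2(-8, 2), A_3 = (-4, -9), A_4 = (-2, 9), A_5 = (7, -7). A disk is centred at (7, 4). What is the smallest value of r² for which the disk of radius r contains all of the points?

346

The required radius is the distance from (7, 4) to the farthest point.
Squared distances: 346, 229, 290, 106, 121.
Maximum is 346, attained at A_1.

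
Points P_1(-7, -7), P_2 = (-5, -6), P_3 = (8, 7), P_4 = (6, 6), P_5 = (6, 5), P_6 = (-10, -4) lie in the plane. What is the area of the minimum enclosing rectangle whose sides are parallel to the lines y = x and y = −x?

101.5

In coordinates u = x + y, v = x − y the rectangle is axis-aligned; the map (x,y)→(u,v) scales areas by 2.
u-values: -14, -11, 15, 12, 11, -14; range = 15 − (-14) = 29.
v-values: 0, 1, 1, 0, 1, -6; range = 1 − (-6) = 7.
Area = (29 × 7) / 2 = 101.5.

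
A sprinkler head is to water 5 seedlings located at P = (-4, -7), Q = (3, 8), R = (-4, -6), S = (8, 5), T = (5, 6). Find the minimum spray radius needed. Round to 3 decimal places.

A smallest enclosing disk is always determined by at most three of the input points on its boundary.
The minimum enclosing circle is determined by three boundary points: P, Q, S.
Their circumcentre is (1.375, -0.375) with r² = 72.78125.
The farthest remaining point R is at distance² 60.53125 ≤ 72.78125.
r = √(72.78125) ≈ 8.531.

8.531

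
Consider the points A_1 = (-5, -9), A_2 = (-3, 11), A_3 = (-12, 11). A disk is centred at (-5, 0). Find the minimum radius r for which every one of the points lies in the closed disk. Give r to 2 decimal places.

The required radius is the distance from (-5, 0) to the farthest point.
Squared distances: 81, 125, 170.
Maximum is 170, attained at A_3.
r = √170 ≈ 13.04.

13.04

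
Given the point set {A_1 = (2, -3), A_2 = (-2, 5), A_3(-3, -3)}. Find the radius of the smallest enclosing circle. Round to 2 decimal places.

Side lengths²: A_1A_2² = 80, A_1A_3² = 25, A_2A_3² = 65.
Since A_1A_2² = 80 < 65 + 25 = 90, the triangle is acute, so the smallest enclosing circle is the circumcircle.
Circumcentre = (-0.5, 0.75), r² = 20.3125.
r = √(20.3125) ≈ 4.51.

4.51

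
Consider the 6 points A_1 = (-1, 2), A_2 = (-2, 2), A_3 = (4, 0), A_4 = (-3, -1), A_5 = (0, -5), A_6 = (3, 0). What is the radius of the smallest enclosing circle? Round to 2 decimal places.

The minimum enclosing circle of a finite set is fixed by two of the points (as a diameter) or three (as a circumcircle).
The minimum enclosing circle is determined by three boundary points: A_2, A_3, A_5.
Their circumcentre is (11/38, -43/38) with r² = 10865/722.
The farthest remaining point A_1 is at distance² 8281/722 ≤ 10865/722.
r = √(10865/722) ≈ 3.88.

3.88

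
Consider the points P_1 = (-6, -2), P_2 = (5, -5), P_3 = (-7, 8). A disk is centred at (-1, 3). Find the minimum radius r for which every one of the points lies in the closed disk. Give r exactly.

The required radius is the distance from (-1, 3) to the farthest point.
Squared distances: 50, 100, 61.
Maximum is 100, attained at P_2.
r = √100 = 10.

10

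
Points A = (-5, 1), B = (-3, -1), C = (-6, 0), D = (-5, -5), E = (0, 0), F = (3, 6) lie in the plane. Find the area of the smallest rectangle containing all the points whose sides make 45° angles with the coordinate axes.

In coordinates u = x + y, v = x − y the rectangle is axis-aligned; the map (x,y)→(u,v) scales areas by 2.
u-values: -4, -4, -6, -10, 0, 9; range = 9 − (-10) = 19.
v-values: -6, -2, -6, 0, 0, -3; range = 0 − (-6) = 6.
Area = (19 × 6) / 2 = 57.

57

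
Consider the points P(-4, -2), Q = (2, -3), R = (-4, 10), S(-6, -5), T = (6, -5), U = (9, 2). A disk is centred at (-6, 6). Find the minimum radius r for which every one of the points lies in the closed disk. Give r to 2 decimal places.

16.28

The required radius is the distance from (-6, 6) to the farthest point.
Squared distances: 68, 145, 20, 121, 265, 241.
Maximum is 265, attained at T.
r = √265 ≈ 16.28.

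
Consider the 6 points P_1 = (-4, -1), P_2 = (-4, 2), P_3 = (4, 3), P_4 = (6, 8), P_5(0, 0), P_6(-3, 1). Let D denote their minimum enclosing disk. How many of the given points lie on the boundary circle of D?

A smallest enclosing disk is always determined by at most three of the input points on its boundary.
The farthest pair is P_1–P_4 with squared distance 181. The circle on this segment as diameter has centre (1, 3.5) and r² = 181/4 = 45.25.
Check P_2: distance² to centre = 27.25 ≤ 45.25, so it lies inside.
All remaining points lie in this disk, and no smaller disk contains both endpoints, so this is the minimum enclosing circle.
The points at distance exactly r from the centre are P_1, P_4 — 2 points.

2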